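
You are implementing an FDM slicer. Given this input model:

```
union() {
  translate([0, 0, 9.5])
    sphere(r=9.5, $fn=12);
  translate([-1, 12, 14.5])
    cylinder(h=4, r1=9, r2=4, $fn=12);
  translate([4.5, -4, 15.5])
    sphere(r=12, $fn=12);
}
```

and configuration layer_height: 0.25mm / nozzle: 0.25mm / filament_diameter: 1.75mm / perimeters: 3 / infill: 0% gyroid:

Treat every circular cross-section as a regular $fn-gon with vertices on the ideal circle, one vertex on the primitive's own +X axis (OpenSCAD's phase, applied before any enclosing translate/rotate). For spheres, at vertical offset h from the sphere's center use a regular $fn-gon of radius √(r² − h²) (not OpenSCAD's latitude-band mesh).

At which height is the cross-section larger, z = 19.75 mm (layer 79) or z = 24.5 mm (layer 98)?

layer 79 (z = 19.75 mm)

Layer 79 (z = 19.75): the sphere does not reach this height (|z−center|=10.250 > r=9.5); the cone at (-1, 12) does not reach this height (z outside [14.5, 18.5]); the r=12 sphere at (4.5, -4) slices to a regular 12-gon of circumradius 11.222 (√(r²−h²) with h=4.25 from center) (area = (12/2)·11.222²·sin(360°/12) = 377.81 mm²); Combining (union): only the r=12 sphere at (4.5, -4) is present, so the union is just that shape — area = 377.81 mm². So its area = 377.81 mm². Layer 98 (z = 24.5): the sphere does not reach this height (|z−center|=15.000 > r=9.5); the cone at (-1, 12) is not intersected at this z (z outside [14.5, 18.5]); the r=12 sphere at (4.5, -4) contributes a regular 12-gon of circumradius √(12²−9²) = 7.937 (area = (12/2)·7.937²·sin(360°/12) = 189.00 mm²); Taking the union: only the r=12 sphere at (4.5, -4) is present, so the union is just that shape — area = 189.00 mm². So its area = 189.00 mm². Layer 79 is larger (377.81 vs 189.00 mm²).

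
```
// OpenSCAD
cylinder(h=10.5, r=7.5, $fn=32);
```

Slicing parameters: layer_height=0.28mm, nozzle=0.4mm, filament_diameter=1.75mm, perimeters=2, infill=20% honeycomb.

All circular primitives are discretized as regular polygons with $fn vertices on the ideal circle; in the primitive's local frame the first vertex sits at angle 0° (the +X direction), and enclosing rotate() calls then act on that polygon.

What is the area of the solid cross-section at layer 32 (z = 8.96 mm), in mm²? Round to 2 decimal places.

175.58 mm²

At z = 8.96 mm: the r=7.5 cylinder contributes a regular 32-gon of circumradius 7.5 (area = (32/2)·7.500²·sin(360°/32) = 175.58 mm²). Overall, the cross-section is a single solid region. Net area = 175.58 mm².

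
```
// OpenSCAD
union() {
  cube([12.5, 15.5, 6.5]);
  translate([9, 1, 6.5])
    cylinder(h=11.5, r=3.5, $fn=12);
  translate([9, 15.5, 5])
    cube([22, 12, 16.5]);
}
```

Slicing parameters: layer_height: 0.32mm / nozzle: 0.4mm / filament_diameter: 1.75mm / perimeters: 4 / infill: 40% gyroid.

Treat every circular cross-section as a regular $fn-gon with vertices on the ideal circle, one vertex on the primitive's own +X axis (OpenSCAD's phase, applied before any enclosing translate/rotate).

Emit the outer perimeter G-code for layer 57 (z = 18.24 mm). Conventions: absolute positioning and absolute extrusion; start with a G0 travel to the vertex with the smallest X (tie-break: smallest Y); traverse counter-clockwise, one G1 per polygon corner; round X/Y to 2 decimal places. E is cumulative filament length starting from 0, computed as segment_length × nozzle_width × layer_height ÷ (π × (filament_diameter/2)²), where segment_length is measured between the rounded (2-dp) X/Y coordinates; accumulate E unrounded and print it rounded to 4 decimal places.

G0 X9.00 Y15.50 Z18.24
G1 X31.00 Y15.50 E1.1708
G1 X31.00 Y27.50 E1.8094
G1 X9.00 Y27.50 E2.9801
G1 X9.00 Y15.50 E3.6187

At z = 18.24 mm: the cube does not reach this height (z outside [0, 6.5]); the cylinder at (9, 1) does not reach this height (z outside [6.5, 18]); the cube at (9, 15.5) (footprint 22×12) is included at this height; Taking the union: only the 22×12 cube at (9, 15.5) is present, so the union is just that shape — 1 connected region. The outline is a single polygon with 4 vertices. Extrusion per mm of travel: 0.4 × 0.32 / (π × 0.875²) = 0.053216. Accumulating E over each segment gives final E = 3.6187.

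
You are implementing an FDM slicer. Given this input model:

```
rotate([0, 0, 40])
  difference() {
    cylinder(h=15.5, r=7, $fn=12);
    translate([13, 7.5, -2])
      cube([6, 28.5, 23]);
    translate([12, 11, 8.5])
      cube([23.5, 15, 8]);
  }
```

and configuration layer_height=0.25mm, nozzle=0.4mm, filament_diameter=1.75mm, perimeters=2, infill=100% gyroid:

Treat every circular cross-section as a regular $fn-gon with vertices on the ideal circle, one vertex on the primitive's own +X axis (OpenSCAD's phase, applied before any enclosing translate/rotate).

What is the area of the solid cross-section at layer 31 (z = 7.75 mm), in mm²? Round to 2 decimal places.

At z = 7.75 mm: the r=7 cylinder gives a regular 12-gon of circumradius 7 (constant along its height) (area = (12/2)·7.000²·sin(360°/12) = 147.00 mm²); the cube at (13, 7.5) (footprint 6×28.5) is included at this height (area 171.00 mm²); the cube at (12, 11) is not intersected at this z (z outside [8.5, 16.5]); After the difference (first − rest): starting from the r=7 cylinder (147.00 mm²), the 6×28.5 cube at (13, 7.5) misses the remaining region (no effect) — area = 147.00 mm²; (whole slice rotated 40° about Z — lengths, areas and connectivity unchanged). Overall, the cross-section is a single solid region. Net area = 147.00 mm².

147.00 mm²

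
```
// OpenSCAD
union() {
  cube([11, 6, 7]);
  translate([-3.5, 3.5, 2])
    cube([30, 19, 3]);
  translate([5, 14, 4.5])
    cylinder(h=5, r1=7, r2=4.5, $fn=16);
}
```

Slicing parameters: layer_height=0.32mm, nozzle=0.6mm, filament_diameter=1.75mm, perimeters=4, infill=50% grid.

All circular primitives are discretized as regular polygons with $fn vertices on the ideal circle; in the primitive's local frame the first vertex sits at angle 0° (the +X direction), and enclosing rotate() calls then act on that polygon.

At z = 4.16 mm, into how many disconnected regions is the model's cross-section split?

1

At z = 4.16 mm: the cube (footprint 11×6) is included at this height; the 30×19 cube at (-3.5, 3.5) contributes its full rectangle; the cone at (5, 14) does not reach this height (z outside [4.5, 9.5]); Combining (union): the regions partially overlap (shared area 27.50 mm²), so overlapping operands fuse into one piece — 1 connected region. The result has 1 disconnected region.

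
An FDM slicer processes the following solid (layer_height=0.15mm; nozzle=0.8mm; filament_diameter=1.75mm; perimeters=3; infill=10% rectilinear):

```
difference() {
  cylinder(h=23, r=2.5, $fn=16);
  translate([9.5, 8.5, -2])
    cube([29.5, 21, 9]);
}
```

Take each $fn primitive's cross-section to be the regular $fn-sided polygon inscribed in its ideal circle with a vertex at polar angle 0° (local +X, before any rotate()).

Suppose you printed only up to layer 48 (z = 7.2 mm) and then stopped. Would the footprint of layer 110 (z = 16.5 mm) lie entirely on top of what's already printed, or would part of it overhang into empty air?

Compare the two slices. At z = 7.2: the r=2.5 cylinder contributes a regular 16-gon of circumradius 2.5 (area = (16/2)·2.500²·sin(360°/16) = 19.13 mm²); the cube at (9.5, 8.5) does not reach this height (z outside [-2, 7]); Taking the first minus the rest: none of the subtracted shapes is present at this height, so the r=2.5 cylinder is unchanged — area = 19.13 mm². At z = 16.5: the r=2.5 cylinder gives a regular 16-gon of circumradius 2.5 (constant along its height) (area = (16/2)·2.500²·sin(360°/16) = 19.13 mm²); the cube at (9.5, 8.5) does not reach this height (z outside [-2, 7]); Taking the first minus the rest: none of the subtracted shapes is present at this height, so the r=2.5 cylinder is unchanged — area = 19.13 mm². Checking containment: the cross-section at z = 16.5 is a subset of the cross-section at z = 7.2.

entirely on top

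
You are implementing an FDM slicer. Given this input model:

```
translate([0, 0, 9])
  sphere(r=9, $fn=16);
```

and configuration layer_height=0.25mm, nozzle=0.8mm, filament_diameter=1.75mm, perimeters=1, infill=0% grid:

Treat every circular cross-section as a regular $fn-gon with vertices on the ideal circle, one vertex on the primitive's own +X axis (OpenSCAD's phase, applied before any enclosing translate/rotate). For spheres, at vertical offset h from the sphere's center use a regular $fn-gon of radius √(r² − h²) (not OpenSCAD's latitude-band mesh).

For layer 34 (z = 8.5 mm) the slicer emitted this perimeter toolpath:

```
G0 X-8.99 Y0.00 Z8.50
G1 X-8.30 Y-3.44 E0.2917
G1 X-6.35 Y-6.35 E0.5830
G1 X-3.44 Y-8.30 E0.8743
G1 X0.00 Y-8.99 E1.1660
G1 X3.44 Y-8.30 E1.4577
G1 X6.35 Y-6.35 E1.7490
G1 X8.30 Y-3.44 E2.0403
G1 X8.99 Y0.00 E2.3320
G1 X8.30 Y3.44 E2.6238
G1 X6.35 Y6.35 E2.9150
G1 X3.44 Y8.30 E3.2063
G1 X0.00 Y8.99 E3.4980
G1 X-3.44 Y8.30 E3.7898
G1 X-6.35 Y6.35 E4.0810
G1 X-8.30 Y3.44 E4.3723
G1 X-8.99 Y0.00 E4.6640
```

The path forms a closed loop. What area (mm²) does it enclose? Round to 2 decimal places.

Apply the shoelace formula to the sequence of (X, Y) vertices; enclosed area = 247.15 mm².

247.15 mm²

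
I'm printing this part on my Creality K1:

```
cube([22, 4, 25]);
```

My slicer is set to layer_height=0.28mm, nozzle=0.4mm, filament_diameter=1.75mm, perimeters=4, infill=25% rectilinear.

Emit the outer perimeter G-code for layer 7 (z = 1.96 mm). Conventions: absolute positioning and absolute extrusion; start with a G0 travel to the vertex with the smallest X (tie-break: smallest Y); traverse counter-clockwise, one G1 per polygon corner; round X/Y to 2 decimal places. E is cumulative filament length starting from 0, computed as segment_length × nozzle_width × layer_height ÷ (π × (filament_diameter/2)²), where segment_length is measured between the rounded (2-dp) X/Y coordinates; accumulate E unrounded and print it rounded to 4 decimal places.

G0 X0.00 Y0.00 Z1.96
G1 X22.00 Y0.00 E1.0244
G1 X22.00 Y4.00 E1.2107
G1 X0.00 Y4.00 E2.2351
G1 X0.00 Y0.00 E2.4213

At z = 1.96 mm: the cube (footprint 22×4) is included at this height. The outline is a single polygon with 4 vertices. Extrusion per mm of travel: 0.4 × 0.28 / (π × 0.875²) = 0.046564. Accumulating E over each segment gives final E = 2.4213.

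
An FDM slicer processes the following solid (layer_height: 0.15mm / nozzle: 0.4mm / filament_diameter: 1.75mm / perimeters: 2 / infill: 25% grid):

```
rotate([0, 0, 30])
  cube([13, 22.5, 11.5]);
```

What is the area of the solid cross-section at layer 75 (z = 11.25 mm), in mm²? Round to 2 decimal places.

At z = 11.25 mm: the 13×22.5 cube contributes its full rectangle (area 292.50 mm²); (rotated 30° about Z; rotation is an isometry so areas/perimeters/island counts are preserved). Overall, the cross-section is a single solid region. Net area = 292.50 mm².

292.50 mm²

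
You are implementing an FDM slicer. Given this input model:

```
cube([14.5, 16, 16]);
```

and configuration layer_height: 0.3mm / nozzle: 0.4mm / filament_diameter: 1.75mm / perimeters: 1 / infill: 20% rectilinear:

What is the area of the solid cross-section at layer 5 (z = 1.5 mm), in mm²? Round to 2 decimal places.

232.00 mm²

At z = 1.5 mm: the cube is present — its section is the full 14.5×16 rectangle (area 232.00 mm²). Overall, the cross-section is a single solid region. Net area = 232.00 mm².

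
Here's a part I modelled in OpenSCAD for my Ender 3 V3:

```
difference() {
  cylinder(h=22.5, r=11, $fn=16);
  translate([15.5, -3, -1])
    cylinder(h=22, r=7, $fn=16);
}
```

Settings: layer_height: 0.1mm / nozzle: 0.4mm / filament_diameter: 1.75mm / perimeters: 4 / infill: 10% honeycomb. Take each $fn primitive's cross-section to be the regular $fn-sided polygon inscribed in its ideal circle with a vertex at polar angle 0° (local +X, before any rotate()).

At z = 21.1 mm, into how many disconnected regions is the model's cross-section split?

1

At z = 21.1 mm: the r=11 cylinder contributes a regular 16-gon of circumradius 11; the cylinder at (15.5, -3) is absent (z outside [-1, 21]); Taking the first minus the rest: none of the subtracted shapes is present at this height, so the r=11 cylinder is unchanged — 1 connected region. The result has 1 disconnected region.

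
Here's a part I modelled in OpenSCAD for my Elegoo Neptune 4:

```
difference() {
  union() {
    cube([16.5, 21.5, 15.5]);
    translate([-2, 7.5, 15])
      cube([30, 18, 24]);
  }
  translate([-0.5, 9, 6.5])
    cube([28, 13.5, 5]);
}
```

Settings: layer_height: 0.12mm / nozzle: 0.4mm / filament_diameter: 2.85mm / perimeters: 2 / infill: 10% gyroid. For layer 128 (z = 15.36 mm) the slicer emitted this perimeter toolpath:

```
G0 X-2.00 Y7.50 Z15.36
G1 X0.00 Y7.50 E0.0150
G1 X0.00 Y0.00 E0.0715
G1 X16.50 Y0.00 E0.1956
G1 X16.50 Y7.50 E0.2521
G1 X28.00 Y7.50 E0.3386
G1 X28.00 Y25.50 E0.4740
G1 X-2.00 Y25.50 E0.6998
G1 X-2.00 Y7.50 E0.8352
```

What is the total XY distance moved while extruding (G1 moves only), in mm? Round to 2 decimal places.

111.00 mm

Sum the Euclidean lengths of each G1 segment: total = 111.00 mm.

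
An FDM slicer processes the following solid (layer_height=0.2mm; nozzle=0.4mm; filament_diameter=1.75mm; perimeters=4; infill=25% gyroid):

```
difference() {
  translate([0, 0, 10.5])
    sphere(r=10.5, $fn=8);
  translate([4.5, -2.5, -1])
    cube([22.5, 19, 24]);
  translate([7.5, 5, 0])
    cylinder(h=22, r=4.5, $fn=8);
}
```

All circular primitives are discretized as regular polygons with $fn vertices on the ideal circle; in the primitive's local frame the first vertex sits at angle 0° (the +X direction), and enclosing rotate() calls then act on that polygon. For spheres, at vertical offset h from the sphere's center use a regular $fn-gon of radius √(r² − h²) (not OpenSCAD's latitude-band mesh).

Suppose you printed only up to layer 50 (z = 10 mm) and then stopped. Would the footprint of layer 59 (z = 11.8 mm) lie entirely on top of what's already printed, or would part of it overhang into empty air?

entirely on top

Compare the two slices. At z = 10: the r=10.5 sphere slices to a regular 8-gon of circumradius 10.488 (√(r²−h²) with h=0.5 from center) (area = (8/2)·10.488²·sin(360°/8) = 311.13 mm²); the 22.5×19 cube at (4.5, -2.5) contributes its full rectangle (area 427.50 mm²); the r=4.5 cylinder at (7.5, 5) gives a regular 8-gon of circumradius 4.5 (constant along its height) (area = (8/2)·4.500²·sin(360°/8) = 57.28 mm²); After the difference (first − rest): starting from the r=10.5 sphere (311.13 mm²), the 22.5×19 cube at (4.5, -2.5) partially overlaps it — only the 48.46 mm² overlap (of its 427.50 mm²) is removed, clipping the outline; the r=4.5 cylinder at (7.5, 5) partially overlaps it — only the 5.37 mm² overlap (of its 57.28 mm²) is removed, clipping the outline — area = 257.31 mm². At z = 11.8: the sphere: section is a regular 8-gon, circumradius = √(r²−h²) = √(10.5²−1.3²) = 10.419 (area = (8/2)·10.419²·sin(360°/8) = 307.05 mm²); the cube at (4.5, -2.5) is present — its section is the full 22.5×19 rectangle (area 427.50 mm²); the cylinder at (7.5, 5): section is a regular 8-gon, circumradius r=4.5 (area = (8/2)·4.500²·sin(360°/8) = 57.28 mm²); Subtracting the remaining from the first: starting from the r=10.5 sphere (307.05 mm²), the 22.5×19 cube at (4.5, -2.5) partially overlaps it — only the 47.57 mm² overlap (of its 427.50 mm²) is removed, clipping the outline; the r=4.5 cylinder at (7.5, 5) partially overlaps it — only the 5.37 mm² overlap (of its 57.28 mm²) is removed, clipping the outline — area = 254.11 mm². Checking containment: the cross-section at z = 11.8 is a subset of the cross-section at z = 10.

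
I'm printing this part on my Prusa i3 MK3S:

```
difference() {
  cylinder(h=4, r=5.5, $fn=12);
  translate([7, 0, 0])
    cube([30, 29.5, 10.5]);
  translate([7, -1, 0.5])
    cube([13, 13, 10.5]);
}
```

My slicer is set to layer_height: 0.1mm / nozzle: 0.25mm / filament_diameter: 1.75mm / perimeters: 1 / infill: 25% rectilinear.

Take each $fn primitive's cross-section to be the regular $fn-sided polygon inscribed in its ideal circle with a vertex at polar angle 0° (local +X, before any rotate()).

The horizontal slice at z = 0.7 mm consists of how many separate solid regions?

At z = 0.7 mm: the r=5.5 cylinder gives a regular 12-gon of circumradius 5.5 (constant along its height); the cube at (7, 0) is present — its section is the full 30×29.5 rectangle; the 13×13 cube at (7, -1) contributes its full rectangle; Taking the first minus the rest: starting from the r=5.5 cylinder, the 30×29.5 cube at (7, 0) misses the remaining region (no effect); the 13×13 cube at (7, -1) misses the remaining region (no effect) — 1 connected region. The result has 1 disconnected region.

1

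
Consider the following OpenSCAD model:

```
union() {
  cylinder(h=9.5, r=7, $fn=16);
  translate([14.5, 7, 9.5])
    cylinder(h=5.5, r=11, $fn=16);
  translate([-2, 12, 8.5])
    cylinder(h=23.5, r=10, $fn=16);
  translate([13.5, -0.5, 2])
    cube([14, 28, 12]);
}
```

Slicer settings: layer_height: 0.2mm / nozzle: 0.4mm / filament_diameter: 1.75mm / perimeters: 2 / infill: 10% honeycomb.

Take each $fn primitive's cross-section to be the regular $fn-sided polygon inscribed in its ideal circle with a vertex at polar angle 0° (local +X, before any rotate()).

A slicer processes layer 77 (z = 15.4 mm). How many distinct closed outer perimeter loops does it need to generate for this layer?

1

At z = 15.4 mm: the cylinder is not intersected at this z (z outside [0, 9.5]); the cylinder at (14.5, 7) is not intersected at this z (z outside [9.5, 15]); the r=10 cylinder at (-2, 12) contributes a regular 16-gon of circumradius 10; the cube at (13.5, -0.5) does not reach this height (z outside [2, 14]); Merging all regions: only the r=10 cylinder at (-2, 12) is present, so the union is just that shape — 1 connected region. The result has 1 disconnected region.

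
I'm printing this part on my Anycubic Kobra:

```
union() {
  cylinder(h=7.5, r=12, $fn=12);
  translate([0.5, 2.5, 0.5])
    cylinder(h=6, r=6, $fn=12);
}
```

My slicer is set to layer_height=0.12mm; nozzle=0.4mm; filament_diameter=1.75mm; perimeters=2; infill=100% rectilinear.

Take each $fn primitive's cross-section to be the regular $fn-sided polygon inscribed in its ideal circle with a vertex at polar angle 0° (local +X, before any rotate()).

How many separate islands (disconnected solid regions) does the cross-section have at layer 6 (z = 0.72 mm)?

At z = 0.72 mm: the cylinder: section is a regular 12-gon, circumradius r=12; the r=6 cylinder at (0.5, 2.5) contributes a regular 12-gon of circumradius 6; Combining (union): the r=6 cylinder at (0.5, 2.5) lies entirely inside the r=12 cylinder, so the union is just the r=12 cylinder — 1 connected region. Overall, the cross-section is a single solid region. Island count = 1.

1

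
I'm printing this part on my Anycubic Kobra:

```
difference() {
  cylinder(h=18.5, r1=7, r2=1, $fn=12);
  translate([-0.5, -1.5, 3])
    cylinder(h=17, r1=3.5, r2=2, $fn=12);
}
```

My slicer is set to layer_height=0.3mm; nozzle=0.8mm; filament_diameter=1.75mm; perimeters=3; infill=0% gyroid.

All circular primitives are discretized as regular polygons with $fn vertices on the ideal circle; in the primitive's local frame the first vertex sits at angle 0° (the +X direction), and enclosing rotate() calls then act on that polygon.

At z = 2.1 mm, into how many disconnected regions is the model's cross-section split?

At z = 2.1 mm: the cone (r1=7→r2=1) has section circumradius 6.319 here — a regular 12-gon; the cone at (-0.5, -1.5) is not intersected at this z (z outside [3, 20]); Taking the first minus the rest: none of the subtracted shapes is present at this height, so the cone is unchanged — 1 connected region. The result has 1 disconnected region.

1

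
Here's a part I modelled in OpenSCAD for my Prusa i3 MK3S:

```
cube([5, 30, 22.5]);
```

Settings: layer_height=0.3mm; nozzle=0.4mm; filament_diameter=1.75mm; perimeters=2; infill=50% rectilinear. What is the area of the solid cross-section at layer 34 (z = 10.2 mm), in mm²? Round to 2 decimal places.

At z = 10.2 mm: the 5×30 cube contributes its full rectangle (area 150.00 mm²). Overall, the cross-section is a single solid region. Net area = 150.00 mm².

150.00 mm²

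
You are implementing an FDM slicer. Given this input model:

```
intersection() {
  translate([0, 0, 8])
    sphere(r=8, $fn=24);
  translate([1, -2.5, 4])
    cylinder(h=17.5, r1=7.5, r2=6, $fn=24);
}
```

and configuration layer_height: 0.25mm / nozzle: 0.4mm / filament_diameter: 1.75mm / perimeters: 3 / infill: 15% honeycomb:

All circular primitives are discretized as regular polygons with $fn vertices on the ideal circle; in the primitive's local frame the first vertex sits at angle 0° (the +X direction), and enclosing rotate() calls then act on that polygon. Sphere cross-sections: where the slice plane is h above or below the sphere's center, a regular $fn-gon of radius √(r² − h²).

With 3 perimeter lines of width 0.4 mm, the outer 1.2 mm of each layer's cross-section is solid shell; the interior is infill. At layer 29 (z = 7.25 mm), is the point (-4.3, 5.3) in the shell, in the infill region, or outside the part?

outside

At z = 7.25 mm: the r=8 sphere slices to a regular 24-gon of circumradius 7.965 (√(r²−h²) with h=0.75 from center); the cone at (1, -2.5): at t=0.186 of its height the radius interpolates to r₁+(r₂−r₁)t = 7.221, giving a regular 24-gon of that circumradius; After intersecting: the cone at (1, -2.5) partially overlaps the r=8 sphere; clipping to the common part keeps 137.46 mm² — 1 connected region. Overall, the cross-section is a single solid region. The nearest boundary edge runs (-4.11, 2.61)→(-2.61, 3.75); distance from the point to it = 2.25 mm. The point is not inside any of the regions above, so it lies outside the cross-section (2.25 mm from the nearest boundary).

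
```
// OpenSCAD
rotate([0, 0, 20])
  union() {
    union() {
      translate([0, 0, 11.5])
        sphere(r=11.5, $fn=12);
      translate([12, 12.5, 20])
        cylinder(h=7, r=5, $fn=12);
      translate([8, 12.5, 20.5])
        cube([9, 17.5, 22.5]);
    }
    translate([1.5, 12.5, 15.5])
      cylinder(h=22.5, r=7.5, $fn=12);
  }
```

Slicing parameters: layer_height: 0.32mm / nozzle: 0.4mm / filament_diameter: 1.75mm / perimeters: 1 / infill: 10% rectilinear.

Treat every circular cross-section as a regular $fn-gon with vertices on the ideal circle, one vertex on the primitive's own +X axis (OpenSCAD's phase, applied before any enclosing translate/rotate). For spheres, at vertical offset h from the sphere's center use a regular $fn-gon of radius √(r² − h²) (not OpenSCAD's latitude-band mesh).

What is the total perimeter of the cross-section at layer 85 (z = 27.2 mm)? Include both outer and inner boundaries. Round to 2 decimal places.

At z = 27.2 mm: the sphere is not intersected at this z (|z−center|=15.700 > r=11.5); the cylinder at (12, 12.5) does not reach this height (z outside [20, 27]); the cube at (8, 12.5) (footprint 9×17.5) is included at this height (perimeter 53.00 mm); Merging all regions: only the 9×17.5 cube at (8, 12.5) is present, so the union is just that shape — boundary = 53.00 mm; the cylinder at (1.5, 12.5): section is a regular 12-gon, circumradius r=7.5 (perimeter = 2·12·7.500·sin(180°/12) = 46.59 mm); Combining (union): the regions partially overlap (shared area 1.87 mm²), so the edge portions inside another operand are dropped and the merged outline is re-measured after clipping — boundary = 90.99 mm; (whole slice rotated 20° about Z — lengths, areas and connectivity unchanged). Overall, the cross-section is a single solid region. Total boundary length (outer) = 90.99 mm.

90.99 mm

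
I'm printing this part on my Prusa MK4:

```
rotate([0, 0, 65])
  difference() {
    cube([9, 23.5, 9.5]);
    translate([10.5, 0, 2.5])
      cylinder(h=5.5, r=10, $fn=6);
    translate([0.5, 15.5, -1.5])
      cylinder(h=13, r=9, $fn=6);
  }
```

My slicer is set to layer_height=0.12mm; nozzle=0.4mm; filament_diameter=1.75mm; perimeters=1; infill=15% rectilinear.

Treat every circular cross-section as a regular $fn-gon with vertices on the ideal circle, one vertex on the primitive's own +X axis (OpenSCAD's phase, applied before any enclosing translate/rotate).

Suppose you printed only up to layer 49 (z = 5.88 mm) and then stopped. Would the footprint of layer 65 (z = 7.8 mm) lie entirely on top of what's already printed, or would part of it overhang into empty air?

entirely on top

Compare the two slices. At z = 5.88: the cube (footprint 9×23.5) is included at this height (area 211.50 mm²); the r=10 cylinder at (10.5, 0) gives a regular 6-gon of circumradius 10 (constant along its height) (area = (6/2)·10.000²·sin(360°/6) = 259.81 mm²); the r=9 cylinder at (0.5, 15.5) gives a regular 6-gon of circumradius 9 (constant along its height) (area = (6/2)·9.000²·sin(360°/6) = 210.44 mm²); After the difference (first − rest): starting from the 9×23.5 cube (211.50 mm²), the r=10 cylinder at (10.5, 0) partially overlaps it — only the 51.96 mm² overlap (of its 259.81 mm²) is removed, clipping the outline; the r=9 cylinder at (0.5, 15.5) partially overlaps it — only the 112.53 mm² overlap (of its 210.44 mm²) is removed, clipping the outline — area = 47.00 mm²; (rotated 65° about Z; rotation is an isometry so areas/perimeters/island counts are preserved). At z = 7.8: the cube is present — its section is the full 9×23.5 rectangle (area 211.50 mm²); the r=10 cylinder at (10.5, 0) gives a regular 6-gon of circumradius 10 (constant along its height) (area = (6/2)·10.000²·sin(360°/6) = 259.81 mm²); the cylinder at (0.5, 15.5): section is a regular 6-gon, circumradius r=9 (area = (6/2)·9.000²·sin(360°/6) = 210.44 mm²); Subtracting the remaining from the first: starting from the 9×23.5 cube (211.50 mm²), the r=10 cylinder at (10.5, 0) partially overlaps it — only the 51.96 mm² overlap (of its 259.81 mm²) is removed, clipping the outline; the r=9 cylinder at (0.5, 15.5) partially overlaps it — only the 112.53 mm² overlap (of its 210.44 mm²) is removed, clipping the outline — area = 47.00 mm²; (rotated 65° about Z; rotation is an isometry so areas/perimeters/island counts are preserved). Checking containment: the cross-section at z = 7.8 is a subset of the cross-section at z = 5.88.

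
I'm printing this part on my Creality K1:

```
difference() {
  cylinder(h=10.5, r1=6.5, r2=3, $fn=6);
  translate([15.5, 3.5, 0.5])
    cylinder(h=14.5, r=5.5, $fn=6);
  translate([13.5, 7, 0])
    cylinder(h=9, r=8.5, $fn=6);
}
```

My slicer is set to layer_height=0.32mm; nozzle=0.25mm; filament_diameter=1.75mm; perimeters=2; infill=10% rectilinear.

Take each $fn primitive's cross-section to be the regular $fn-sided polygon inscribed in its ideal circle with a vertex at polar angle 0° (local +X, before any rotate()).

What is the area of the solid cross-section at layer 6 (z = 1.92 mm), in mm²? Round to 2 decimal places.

89.22 mm²

At z = 1.92 mm: the cone: at t=0.183 of its height the radius interpolates to r₁+(r₂−r₁)t = 5.860, giving a regular 6-gon of that circumradius (area = (6/2)·5.860²·sin(360°/6) = 89.22 mm²); the r=5.5 cylinder at (15.5, 3.5) gives a regular 6-gon of circumradius 5.5 (constant along its height) (area = (6/2)·5.500²·sin(360°/6) = 78.59 mm²); the cylinder at (13.5, 7): section is a regular 6-gon, circumradius r=8.5 (area = (6/2)·8.500²·sin(360°/6) = 187.71 mm²); Subtracting the remaining from the first: starting from the cone (89.22 mm²), the r=5.5 cylinder at (15.5, 3.5) misses the remaining region (no effect); the r=8.5 cylinder at (13.5, 7) misses the remaining region (no effect) — area = 89.22 mm². Overall, the cross-section is a single solid region. Net area = 89.22 mm².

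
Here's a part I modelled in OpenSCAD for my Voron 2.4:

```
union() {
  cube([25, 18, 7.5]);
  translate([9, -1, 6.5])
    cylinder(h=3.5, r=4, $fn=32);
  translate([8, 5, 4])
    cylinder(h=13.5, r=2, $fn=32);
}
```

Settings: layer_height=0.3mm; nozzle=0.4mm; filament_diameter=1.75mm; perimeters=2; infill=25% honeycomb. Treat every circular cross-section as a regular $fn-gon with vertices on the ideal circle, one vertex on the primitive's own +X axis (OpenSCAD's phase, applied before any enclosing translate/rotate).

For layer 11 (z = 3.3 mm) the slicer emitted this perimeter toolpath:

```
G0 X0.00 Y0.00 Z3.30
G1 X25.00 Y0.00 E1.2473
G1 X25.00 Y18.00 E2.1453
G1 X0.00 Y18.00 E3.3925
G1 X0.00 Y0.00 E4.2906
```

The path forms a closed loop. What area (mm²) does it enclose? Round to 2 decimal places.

Apply the shoelace formula to the sequence of (X, Y) vertices; enclosed area = 450.00 mm².

450.00 mm²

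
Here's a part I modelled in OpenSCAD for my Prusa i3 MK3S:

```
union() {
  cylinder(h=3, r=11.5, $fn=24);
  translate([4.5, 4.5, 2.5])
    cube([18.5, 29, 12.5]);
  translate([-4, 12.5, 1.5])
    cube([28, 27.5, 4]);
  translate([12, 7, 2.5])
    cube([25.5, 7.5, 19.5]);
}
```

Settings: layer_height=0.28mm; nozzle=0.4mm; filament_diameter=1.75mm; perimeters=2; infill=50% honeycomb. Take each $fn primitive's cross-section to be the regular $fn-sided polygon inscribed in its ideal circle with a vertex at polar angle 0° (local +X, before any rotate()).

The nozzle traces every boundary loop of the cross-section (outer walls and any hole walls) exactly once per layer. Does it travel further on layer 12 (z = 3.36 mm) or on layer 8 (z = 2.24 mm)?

Layer 12 (z = 3.36): the cylinder does not reach this height (z outside [0, 3]); the cube at (4.5, 4.5) (footprint 18.5×29) is included at this height (perimeter 95.00 mm); the cube at (-4, 12.5) (footprint 28×27.5) is included at this height (perimeter 111.00 mm); the 25.5×7.5 cube at (12, 7) contributes its full rectangle (perimeter 66.00 mm); Taking the union: the regions partially overlap (shared area 473.00 mm²), so the edge portions inside another operand are dropped and the merged outline is re-measured after clipping — boundary = 154.00 mm. So its perimeter = 154.00 mm. Layer 8 (z = 2.24): the r=11.5 cylinder gives a regular 24-gon of circumradius 11.5 (constant along its height) (perimeter = 2·24·11.500·sin(180°/24) = 72.05 mm); the cube at (4.5, 4.5) is not intersected at this z (z outside [2.5, 15]); the cube at (-4, 12.5) (footprint 28×27.5) is included at this height (perimeter 111.00 mm); the cube at (12, 7) does not reach this height (z outside [2.5, 22]); Merging all regions: the 2 present regions are separate (no shared area or edge), so areas and boundary lengths simply add and each stays a separate island — boundary = 183.05 mm. So its perimeter = 183.05 mm. Layer 8 is larger (183.05 vs 154.00 mm).

layer 8 (z = 2.24 mm)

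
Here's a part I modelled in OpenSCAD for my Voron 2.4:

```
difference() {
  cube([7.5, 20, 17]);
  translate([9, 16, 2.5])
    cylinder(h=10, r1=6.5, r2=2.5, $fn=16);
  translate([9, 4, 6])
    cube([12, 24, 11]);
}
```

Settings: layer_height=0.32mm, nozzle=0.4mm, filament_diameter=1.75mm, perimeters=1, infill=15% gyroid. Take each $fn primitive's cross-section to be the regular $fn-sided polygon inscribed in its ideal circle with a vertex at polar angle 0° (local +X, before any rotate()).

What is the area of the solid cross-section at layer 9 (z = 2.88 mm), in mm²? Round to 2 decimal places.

111.23 mm²

At z = 2.88 mm: the 7.5×20 cube contributes its full rectangle (area 150.00 mm²); the cone at (9, 16): at t=0.038 of its height the radius interpolates to r₁+(r₂−r₁)t = 6.348, giving a regular 16-gon of that circumradius (area = (16/2)·6.348²·sin(360°/16) = 123.37 mm²); the cube at (9, 4) is not intersected at this z (z outside [6, 17]); Taking the first minus the rest: starting from the 7.5×20 cube (150.00 mm²), the cone at (9, 16) partially overlaps it — only the 38.77 mm² overlap (of its 123.37 mm²) is removed, clipping the outline — area = 111.23 mm². Overall, the cross-section is a single solid region. Net area = 111.23 mm².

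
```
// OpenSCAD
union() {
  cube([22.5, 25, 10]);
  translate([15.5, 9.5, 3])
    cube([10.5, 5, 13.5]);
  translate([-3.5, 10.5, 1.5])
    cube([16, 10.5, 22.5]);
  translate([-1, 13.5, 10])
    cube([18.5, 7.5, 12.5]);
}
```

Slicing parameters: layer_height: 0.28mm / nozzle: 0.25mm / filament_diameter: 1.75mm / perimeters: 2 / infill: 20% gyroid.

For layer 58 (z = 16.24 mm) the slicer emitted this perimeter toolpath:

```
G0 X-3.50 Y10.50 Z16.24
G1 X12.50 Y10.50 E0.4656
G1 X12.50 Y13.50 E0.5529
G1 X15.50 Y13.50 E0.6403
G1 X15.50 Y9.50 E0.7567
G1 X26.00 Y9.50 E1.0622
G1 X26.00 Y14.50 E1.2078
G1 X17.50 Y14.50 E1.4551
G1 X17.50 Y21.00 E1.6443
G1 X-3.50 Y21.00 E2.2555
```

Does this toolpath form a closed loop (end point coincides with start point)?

no

Start point (G0): (-3.50, 10.50). End point (last G1): the path does not return to the start — open.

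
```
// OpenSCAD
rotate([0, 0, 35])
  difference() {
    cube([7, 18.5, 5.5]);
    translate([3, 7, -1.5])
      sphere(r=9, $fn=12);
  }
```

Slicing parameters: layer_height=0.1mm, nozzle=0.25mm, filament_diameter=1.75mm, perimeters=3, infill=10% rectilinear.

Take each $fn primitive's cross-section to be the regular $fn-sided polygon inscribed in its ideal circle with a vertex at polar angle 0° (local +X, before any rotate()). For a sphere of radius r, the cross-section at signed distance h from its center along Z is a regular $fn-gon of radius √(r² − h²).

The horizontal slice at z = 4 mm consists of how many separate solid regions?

At z = 4 mm: the 7×18.5 cube contributes its full rectangle; the r=9 sphere at (3, 7) slices to a regular 12-gon of circumradius 7.124 (√(r²−h²) with h=5.5 from center); Subtracting the remaining from the first: starting from the 7×18.5 cube, the r=9 sphere at (3, 7) partially overlaps it — only the 92.84 mm² overlap (of its 152.25 mm²) is removed, clipping the outline — 3 connected regions; (rotated 35° about Z; rotation is an isometry so areas/perimeters/island counts are preserved). The result has 3 disconnected regions.

3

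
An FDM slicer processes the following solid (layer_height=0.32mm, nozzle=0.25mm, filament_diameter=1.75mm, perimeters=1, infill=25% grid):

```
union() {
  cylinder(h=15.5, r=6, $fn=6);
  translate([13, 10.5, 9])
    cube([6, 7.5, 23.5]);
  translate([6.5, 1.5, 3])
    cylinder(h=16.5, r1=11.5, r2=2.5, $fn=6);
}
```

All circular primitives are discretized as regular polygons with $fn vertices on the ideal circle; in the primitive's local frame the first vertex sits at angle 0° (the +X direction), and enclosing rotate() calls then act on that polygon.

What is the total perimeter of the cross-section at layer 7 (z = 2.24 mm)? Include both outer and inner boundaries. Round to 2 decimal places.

36.00 mm

At z = 2.24 mm: the cylinder: section is a regular 6-gon, circumradius r=6 (perimeter = 2·6·6.000·sin(180°/6) = 36.00 mm); the cube at (13, 10.5) is absent (z outside [9, 32.5]); the cone at (6.5, 1.5) does not reach this height (z outside [3, 19.5]); Merging all regions: only the r=6 cylinder is present, so the union is just that shape — boundary = 36.00 mm. Overall, the cross-section is a single solid region. Total boundary length (outer) = 36.00 mm.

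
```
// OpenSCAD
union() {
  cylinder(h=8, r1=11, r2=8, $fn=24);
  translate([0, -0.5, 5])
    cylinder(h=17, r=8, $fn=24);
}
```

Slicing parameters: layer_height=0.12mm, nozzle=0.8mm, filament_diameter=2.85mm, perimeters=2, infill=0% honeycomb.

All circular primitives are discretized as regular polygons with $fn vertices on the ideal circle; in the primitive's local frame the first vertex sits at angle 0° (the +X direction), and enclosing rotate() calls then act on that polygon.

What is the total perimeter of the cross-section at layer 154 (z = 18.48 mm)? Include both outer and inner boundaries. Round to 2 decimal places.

At z = 18.48 mm: the cone does not reach this height (z outside [0, 8]); the r=8 cylinder at (0, -0.5) gives a regular 24-gon of circumradius 8 (constant along its height) (perimeter = 2·24·8.000·sin(180°/24) = 50.12 mm); Combining (union): only the r=8 cylinder at (0, -0.5) is present, so the union is just that shape — boundary = 50.12 mm. Overall, the cross-section is a single solid region. Total boundary length (outer) = 50.12 mm.

50.12 mm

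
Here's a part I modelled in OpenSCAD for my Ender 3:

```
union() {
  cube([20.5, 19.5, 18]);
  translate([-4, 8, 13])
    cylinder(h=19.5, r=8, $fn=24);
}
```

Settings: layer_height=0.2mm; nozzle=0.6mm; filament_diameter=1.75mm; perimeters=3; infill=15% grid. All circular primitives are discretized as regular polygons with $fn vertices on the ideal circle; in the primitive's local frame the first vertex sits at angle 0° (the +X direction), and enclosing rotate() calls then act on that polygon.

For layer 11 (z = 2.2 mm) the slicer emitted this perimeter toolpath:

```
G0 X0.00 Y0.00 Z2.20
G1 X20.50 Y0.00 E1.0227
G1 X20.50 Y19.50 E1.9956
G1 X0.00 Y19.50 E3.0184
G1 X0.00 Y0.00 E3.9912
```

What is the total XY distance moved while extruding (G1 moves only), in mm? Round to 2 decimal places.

Sum the Euclidean lengths of each G1 segment: total = 80.00 mm.

80.00 mm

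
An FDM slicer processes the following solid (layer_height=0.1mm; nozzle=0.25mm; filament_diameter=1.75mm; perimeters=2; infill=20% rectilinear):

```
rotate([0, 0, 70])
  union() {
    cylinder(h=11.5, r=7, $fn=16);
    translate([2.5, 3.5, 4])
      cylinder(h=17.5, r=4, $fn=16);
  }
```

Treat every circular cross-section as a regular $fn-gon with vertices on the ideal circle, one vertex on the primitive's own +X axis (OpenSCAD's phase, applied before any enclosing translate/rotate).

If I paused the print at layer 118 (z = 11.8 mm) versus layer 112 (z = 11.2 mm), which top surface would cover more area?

layer 112 (z = 11.2 mm)

Layer 118 (z = 11.8): the cylinder does not reach this height (z outside [0, 11.5]); the r=4 cylinder at (2.5, 3.5) contributes a regular 16-gon of circumradius 4 (area = (16/2)·4.000²·sin(360°/16) = 48.98 mm²); Combining (union): only the r=4 cylinder at (2.5, 3.5) is present, so the union is just that shape — area = 48.98 mm²; (rotated 70° about Z; rotation is an isometry so areas/perimeters/island counts are preserved). So its area = 48.98 mm². Layer 112 (z = 11.2): the r=7 cylinder gives a regular 16-gon of circumradius 7 (constant along its height) (area = (16/2)·7.000²·sin(360°/16) = 150.01 mm²); the r=4 cylinder at (2.5, 3.5) contributes a regular 16-gon of circumradius 4 (area = (16/2)·4.000²·sin(360°/16) = 48.98 mm²); Combining (union): the regions partially overlap — summed areas 199.00 mm² minus the doubly-counted overlap 41.65 mm² gives 157.35 mm² — area = 157.35 mm²; (rotated 70° about Z; rotation is an isometry so areas/perimeters/island counts are preserved). So its area = 157.35 mm². Layer 112 is larger (157.35 vs 48.98 mm²).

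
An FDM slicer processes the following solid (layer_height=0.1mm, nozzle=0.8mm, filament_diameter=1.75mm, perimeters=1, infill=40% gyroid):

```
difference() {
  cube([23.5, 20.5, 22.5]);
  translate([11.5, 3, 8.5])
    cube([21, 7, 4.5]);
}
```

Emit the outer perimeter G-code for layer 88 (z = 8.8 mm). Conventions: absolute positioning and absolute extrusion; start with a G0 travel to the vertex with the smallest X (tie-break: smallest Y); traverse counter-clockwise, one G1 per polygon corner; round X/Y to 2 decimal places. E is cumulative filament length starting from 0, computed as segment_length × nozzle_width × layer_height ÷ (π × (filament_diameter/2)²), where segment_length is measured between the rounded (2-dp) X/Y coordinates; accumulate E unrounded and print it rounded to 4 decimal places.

At z = 8.8 mm: the 23.5×20.5 cube contributes its full rectangle; the cube at (11.5, 3) (footprint 21×7) is included at this height; After the difference (first − rest): starting from the 23.5×20.5 cube, the 21×7 cube at (11.5, 3) partially overlaps it — only the 84.00 mm² overlap (of its 147.00 mm²) is removed, clipping the outline — 1 connected region. The outline is a single polygon with 8 vertices. Extrusion per mm of travel: 0.8 × 0.1 / (π × 0.875²) = 0.033260. Accumulating E over each segment gives final E = 3.7251.

G0 X0.00 Y0.00 Z8.80
G1 X23.50 Y0.00 E0.7816
G1 X23.50 Y3.00 E0.8814
G1 X11.50 Y3.00 E1.2805
G1 X11.50 Y10.00 E1.5133
G1 X23.50 Y10.00 E1.9125
G1 X23.50 Y20.50 E2.2617
G1 X0.00 Y20.50 E3.0433
G1 X0.00 Y0.00 E3.7251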